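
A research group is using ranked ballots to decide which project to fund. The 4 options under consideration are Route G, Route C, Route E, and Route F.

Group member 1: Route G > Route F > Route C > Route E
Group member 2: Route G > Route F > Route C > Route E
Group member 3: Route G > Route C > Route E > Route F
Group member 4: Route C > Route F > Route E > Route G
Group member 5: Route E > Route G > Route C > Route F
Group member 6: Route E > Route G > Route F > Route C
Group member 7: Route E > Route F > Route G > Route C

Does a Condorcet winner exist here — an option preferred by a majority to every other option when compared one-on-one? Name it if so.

Head-to-head results (7 voters total):
Route G vs Route C: Route G wins 6–1.
Route G vs Route E: Route E wins 4–3.
Route G vs Route F: Route G wins 5–2.
Route C vs Route E: Route C wins 4–3.
Route C vs Route F: Route F wins 4–3.
Route E vs Route F: Route E wins 4–3.
No candidate beats all others: Route G beats Route C beats Route E beats Route G, a majority cycle.

No Condorcet winner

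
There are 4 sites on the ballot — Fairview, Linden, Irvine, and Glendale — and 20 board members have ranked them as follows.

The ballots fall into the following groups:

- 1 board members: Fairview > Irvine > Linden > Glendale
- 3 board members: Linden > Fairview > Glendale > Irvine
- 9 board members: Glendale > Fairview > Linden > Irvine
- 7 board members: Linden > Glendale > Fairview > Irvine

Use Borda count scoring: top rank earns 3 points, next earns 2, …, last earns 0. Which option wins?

Glendale

Borda scores:
  Fairview: 3 + 3·2 + 9·2 + 7·1 = 34
  Linden: 1 + 3·3 + 9·1 + 7·3 = 40
  Irvine: 2 + 3·0 + 9·0 + 7·0 = 2
  Glendale: 0 + 3·1 + 9·3 + 7·2 = 44
Glendale has the highest total.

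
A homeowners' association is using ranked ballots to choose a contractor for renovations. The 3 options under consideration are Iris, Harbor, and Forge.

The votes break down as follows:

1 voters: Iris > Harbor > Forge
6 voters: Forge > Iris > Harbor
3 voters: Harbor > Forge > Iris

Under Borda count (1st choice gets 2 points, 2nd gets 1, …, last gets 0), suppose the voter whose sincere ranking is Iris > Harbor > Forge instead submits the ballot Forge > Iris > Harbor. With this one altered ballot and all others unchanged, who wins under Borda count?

Borda totals with the altered ballot: Iris 7, Harbor 6, Forge 17.
The winner is unchanged: still Forge.

Forge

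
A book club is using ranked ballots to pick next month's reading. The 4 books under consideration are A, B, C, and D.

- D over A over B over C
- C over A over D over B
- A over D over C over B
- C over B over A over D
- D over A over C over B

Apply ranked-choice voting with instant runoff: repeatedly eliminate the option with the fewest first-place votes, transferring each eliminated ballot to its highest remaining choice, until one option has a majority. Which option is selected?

D

Round 1: C 2, D 2, A 1, B 0. B has the fewest and is eliminated.
Round 2: C 2, D 2, A 1. A has the fewest and is eliminated.
Round 3: D 3, C 2. D has a majority.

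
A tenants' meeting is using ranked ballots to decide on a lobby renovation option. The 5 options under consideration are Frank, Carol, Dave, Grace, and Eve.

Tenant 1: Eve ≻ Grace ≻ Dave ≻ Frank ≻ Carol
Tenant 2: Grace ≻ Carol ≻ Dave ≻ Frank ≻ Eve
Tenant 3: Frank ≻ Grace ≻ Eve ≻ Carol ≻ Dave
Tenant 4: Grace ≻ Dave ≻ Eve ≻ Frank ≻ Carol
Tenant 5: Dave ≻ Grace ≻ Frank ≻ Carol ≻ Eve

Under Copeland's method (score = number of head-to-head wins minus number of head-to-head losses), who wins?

Pairwise results:
  Frank vs Carol: Frank wins 4–1.
  Frank vs Dave: Dave wins 4–1.
  Frank vs Grace: Grace wins 4–1.
  Frank vs Eve: Frank wins 3–2.
  Carol vs Dave: Dave wins 3–2.
  Carol vs Grace: Grace wins 5–0.
  Carol vs Eve: Eve wins 3–2.
  Dave vs Grace: Grace wins 4–1.
  Dave vs Eve: Dave wins 3–2.
  Grace vs Eve: Grace wins 4–1.
Copeland scores (wins − losses):
  Frank: 2 − 2 = 0
  Carol: 0 − 4 = -4
  Dave: 3 − 1 = 2
  Grace: 4 − 0 = 4
  Eve: 1 − 3 = -2
Grace has the best Copeland score.

Grace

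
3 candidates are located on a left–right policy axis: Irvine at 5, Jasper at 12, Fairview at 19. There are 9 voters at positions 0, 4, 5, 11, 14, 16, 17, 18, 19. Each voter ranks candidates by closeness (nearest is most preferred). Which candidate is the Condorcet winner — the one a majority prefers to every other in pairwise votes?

With single-peaked preferences on a line, the Condorcet winner is the candidate closest to the median voter.
The median voter (position 14) is closest to Jasper at 12.
Check: Jasper vs Fairview — voters closer to Jasper: 5 of 9.

Jasper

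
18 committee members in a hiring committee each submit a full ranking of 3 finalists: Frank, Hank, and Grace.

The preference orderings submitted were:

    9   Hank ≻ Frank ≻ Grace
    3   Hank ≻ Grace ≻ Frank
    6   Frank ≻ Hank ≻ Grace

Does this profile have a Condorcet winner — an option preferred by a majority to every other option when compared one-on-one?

Yes

Head-to-head results (18 voters total):
Frank vs Hank: Hank wins 12–6.
Frank vs Grace: Frank wins 15–3.
Hank vs Grace: Hank wins 18–0.
Hank beats each rival — Frank (12–6), Grace (18–0) — so Hank is the Condorcet winner.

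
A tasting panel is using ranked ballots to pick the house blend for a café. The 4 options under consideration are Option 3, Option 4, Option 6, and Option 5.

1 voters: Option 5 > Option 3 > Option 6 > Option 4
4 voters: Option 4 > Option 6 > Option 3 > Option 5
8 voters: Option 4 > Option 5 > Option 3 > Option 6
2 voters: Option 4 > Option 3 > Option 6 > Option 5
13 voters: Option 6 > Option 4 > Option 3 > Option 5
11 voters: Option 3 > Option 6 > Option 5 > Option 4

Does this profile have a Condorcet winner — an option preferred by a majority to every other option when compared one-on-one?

No

Head-to-head results (39 voters total):
Option 3 vs Option 4: Option 4 wins 27–12.
Option 3 vs Option 6: Option 3 wins 22–17.
Option 3 vs Option 5: Option 3 wins 30–9.
Option 4 vs Option 6: Option 6 wins 25–14.
Option 4 vs Option 5: Option 4 wins 27–12.
Option 6 vs Option 5: Option 6 wins 30–9.
No candidate beats all others: Option 3 beats Option 6 beats Option 4 beats Option 3, a majority cycle.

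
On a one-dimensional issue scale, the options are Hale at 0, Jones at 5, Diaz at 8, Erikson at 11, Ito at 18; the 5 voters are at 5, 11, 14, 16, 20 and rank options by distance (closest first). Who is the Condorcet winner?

Erikson

With single-peaked preferences on a line, the Condorcet winner is the candidate closest to the median voter.
The median voter (position 14) is closest to Erikson at 11.
Check: Erikson vs Jones — voters closer to Erikson: 4 of 5.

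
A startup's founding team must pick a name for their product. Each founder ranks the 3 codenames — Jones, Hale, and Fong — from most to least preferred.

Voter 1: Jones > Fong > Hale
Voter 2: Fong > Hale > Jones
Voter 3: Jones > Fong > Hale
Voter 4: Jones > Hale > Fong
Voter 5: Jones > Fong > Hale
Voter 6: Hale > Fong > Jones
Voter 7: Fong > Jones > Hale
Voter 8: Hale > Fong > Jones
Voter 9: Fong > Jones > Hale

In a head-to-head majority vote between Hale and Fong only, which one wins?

Fong

Ballots ranking Hale above Fong: 3.
Ballots ranking Fong above Hale: 6.
Fong wins the head-to-head, 6–3.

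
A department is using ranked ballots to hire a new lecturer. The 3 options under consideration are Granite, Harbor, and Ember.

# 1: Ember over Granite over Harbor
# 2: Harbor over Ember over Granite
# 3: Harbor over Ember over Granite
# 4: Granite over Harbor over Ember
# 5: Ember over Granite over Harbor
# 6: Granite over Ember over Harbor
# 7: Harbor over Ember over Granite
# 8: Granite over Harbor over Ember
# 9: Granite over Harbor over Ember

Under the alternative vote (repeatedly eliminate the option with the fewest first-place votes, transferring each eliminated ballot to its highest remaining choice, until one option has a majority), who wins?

Granite

Round 1: Granite 4, Harbor 3, Ember 2. Ember has the fewest and is eliminated.
Round 2: Granite 6, Harbor 3. Granite has a majority.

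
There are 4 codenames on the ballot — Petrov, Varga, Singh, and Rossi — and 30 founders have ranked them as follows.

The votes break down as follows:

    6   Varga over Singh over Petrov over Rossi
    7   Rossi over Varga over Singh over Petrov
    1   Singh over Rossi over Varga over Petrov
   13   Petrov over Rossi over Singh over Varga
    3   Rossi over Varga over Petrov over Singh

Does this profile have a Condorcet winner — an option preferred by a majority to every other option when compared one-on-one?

No

Head-to-head results (30 voters total):
Petrov vs Varga: Varga wins 17–13.
Petrov vs Singh: Petrov wins 16–14.
Petrov vs Rossi: Petrov wins 19–11.
Varga vs Singh: Varga wins 16–14.
Varga vs Rossi: Rossi wins 24–6.
Singh vs Rossi: Rossi wins 23–7.
No candidate beats all others: Petrov beats Rossi beats Varga beats Petrov, a majority cycle.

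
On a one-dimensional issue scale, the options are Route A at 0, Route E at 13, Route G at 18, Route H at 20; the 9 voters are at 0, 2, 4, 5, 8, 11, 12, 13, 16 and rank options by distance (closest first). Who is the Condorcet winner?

Route E

With single-peaked preferences on a line, the Condorcet winner is the candidate closest to the median voter.
The median voter (position 8) is closest to Route E at 13.
Check: Route E vs Route H — voters closer to Route E: 9 of 9.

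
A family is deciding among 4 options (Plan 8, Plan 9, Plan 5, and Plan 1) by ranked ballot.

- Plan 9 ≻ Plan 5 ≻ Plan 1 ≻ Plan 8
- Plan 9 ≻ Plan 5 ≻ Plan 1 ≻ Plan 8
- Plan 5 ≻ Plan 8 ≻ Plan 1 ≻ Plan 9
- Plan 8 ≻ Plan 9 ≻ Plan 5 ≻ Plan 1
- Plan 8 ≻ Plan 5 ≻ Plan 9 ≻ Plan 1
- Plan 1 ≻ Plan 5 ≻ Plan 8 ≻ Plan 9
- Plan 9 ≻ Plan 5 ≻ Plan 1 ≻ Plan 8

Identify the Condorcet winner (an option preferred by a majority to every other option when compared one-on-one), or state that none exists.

Head-to-head results (7 voters total):
Plan 8 vs Plan 9: Plan 8 wins 4–3.
Plan 8 vs Plan 5: Plan 5 wins 5–2.
Plan 8 vs Plan 1: Plan 1 wins 4–3.
Plan 9 vs Plan 5: Plan 9 wins 4–3.
Plan 9 vs Plan 1: Plan 9 wins 5–2.
Plan 5 vs Plan 1: Plan 5 wins 6–1.
No candidate beats all others: Plan 8 beats Plan 9 beats Plan 5 beats Plan 8, a majority cycle.

None — there is no Condorcet winner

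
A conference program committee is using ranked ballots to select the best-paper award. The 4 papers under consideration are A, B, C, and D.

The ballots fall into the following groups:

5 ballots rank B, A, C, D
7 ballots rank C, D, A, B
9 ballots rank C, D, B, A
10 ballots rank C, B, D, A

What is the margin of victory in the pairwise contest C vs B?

Ballots ranking C above B: 7+9+10 = 26.
Ballots ranking B above C: 5.
C wins 26–5, a margin of 21.

21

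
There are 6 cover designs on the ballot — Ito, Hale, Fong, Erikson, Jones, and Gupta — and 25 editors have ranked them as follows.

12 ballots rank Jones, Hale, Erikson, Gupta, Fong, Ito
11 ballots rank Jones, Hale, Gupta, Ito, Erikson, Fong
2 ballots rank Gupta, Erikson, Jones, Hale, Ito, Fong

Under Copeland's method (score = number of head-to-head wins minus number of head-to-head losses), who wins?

Jones

Pairwise results:
  Ito vs Hale: Hale wins 25–0.
  Ito vs Fong: Ito wins 13–12.
  Ito vs Erikson: Erikson wins 14–11.
  Ito vs Jones: Jones wins 25–0.
  Ito vs Gupta: Gupta wins 25–0.
  Hale vs Fong: Hale wins 25–0.
  Hale vs Erikson: Hale wins 23–2.
  Hale vs Jones: Jones wins 25–0.
  Hale vs Gupta: Hale wins 23–2.
  Fong vs Erikson: Erikson wins 25–0.
  Fong vs Jones: Jones wins 25–0.
  Fong vs Gupta: Gupta wins 25–0.
  Erikson vs Jones: Jones wins 23–2.
  Erikson vs Gupta: Gupta wins 13–12.
  Jones vs Gupta: Jones wins 23–2.
Copeland scores (wins − losses):
  Ito: 1 − 4 = -3
  Hale: 4 − 1 = 3
  Fong: 0 − 5 = -5
  Erikson: 2 − 3 = -1
  Jones: 5 − 0 = 5
  Gupta: 3 − 2 = 1
Jones has the best Copeland score.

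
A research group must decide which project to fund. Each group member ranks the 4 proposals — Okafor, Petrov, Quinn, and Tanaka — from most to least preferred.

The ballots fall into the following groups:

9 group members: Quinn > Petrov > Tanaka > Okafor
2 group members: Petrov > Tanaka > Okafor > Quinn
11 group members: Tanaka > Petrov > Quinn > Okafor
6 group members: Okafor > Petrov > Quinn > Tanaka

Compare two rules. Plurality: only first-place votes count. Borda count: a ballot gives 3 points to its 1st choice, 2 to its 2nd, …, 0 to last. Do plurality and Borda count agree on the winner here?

Plurality first-place counts: Okafor 6, Petrov 2, Quinn 9, Tanaka 11 → Tanaka.
Borda totals: Okafor 20, Petrov 58, Quinn 44, Tanaka 46 → Petrov.
The two rules disagree: plurality picks Tanaka, Borda picks Petrov.

No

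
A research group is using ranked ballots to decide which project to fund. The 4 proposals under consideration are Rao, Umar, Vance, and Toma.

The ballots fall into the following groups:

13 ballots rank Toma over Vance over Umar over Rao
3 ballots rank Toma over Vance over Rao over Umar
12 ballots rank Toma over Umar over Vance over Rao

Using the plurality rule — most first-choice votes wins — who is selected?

First-place vote totals:
  Rao: 0
  Umar: 0
  Vance: 0
  Toma: 28
Toma has the most first-place votes.

Toma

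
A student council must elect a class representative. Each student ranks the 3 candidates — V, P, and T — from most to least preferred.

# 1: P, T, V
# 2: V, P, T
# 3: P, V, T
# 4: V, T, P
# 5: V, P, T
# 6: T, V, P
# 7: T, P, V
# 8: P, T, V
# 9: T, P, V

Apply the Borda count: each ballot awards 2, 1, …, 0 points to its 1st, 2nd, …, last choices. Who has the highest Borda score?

Borda scores:
  V: 0 + 2 + 1 + 2 + 2 + 1 + 0 + 0 + 0 = 8
  P: 2 + 1 + 2 + 0 + 1 + 0 + 1 + 2 + 1 = 10
  T: 1 + 0 + 0 + 1 + 0 + 2 + 2 + 1 + 2 = 9
P has the highest total.

P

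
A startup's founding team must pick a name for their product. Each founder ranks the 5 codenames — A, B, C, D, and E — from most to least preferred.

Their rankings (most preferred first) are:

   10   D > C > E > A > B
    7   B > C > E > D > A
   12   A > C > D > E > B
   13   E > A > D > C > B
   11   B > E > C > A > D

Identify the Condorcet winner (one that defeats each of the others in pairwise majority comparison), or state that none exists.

Head-to-head results (53 voters total):
A vs B: A wins 35–18.
A vs C: C wins 28–25.
A vs D: A wins 36–17.
A vs E: E wins 41–12.
B vs C: C wins 35–18.
B vs D: D wins 35–18.
B vs E: E wins 35–18.
C vs D: C wins 30–23.
C vs E: C wins 29–24.
D vs E: E wins 31–22.
C beats each rival — A (28–25), B (35–18), D (30–23), E (29–24) — so C is the Condorcet winner.

C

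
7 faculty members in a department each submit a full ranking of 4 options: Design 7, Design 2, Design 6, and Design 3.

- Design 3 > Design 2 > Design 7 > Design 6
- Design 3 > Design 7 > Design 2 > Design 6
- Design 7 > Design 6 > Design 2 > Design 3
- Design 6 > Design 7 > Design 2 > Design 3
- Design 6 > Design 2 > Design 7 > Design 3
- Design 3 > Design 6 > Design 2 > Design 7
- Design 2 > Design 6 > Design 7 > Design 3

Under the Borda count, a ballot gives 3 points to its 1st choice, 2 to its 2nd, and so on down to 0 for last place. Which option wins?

Borda scores:
  Design 7: 1 + 2 + 3 + 2 + 1 + 0 + 1 = 10
  Design 2: 2 + 1 + 1 + 1 + 2 + 1 + 3 = 11
  Design 6: 0 + 0 + 2 + 3 + 3 + 2 + 2 = 12
  Design 3: 3 + 3 + 0 + 0 + 0 + 3 + 0 = 9
Design 6 has the highest total.

Design 6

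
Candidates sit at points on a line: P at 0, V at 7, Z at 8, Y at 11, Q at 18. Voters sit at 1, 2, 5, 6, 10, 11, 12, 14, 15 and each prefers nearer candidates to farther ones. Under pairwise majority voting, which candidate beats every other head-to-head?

With single-peaked preferences on a line, the Condorcet winner is the candidate closest to the median voter.
The median voter (position 10) is closest to Y at 11.
Check: Y vs Z — voters closer to Y: 5 of 9.

Y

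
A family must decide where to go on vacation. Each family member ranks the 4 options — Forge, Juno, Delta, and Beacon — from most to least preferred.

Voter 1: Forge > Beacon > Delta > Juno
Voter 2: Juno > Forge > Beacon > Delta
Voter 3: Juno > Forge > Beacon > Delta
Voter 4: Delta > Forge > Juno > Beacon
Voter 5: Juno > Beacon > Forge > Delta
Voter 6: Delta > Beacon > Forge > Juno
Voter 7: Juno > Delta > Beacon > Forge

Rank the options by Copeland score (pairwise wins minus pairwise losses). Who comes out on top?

Pairwise results:
  Forge vs Juno: Juno wins 4–3.
  Forge vs Delta: Forge wins 4–3.
  Forge vs Beacon: Forge wins 4–3.
  Juno vs Delta: Juno wins 4–3.
  Juno vs Beacon: Juno wins 5–2.
  Delta vs Beacon: Beacon wins 4–3.
Copeland scores (wins − losses):
  Forge: 2 − 1 = 1
  Juno: 3 − 0 = 3
  Delta: 0 − 3 = -3
  Beacon: 1 − 2 = -1
Juno has the best Copeland score.

Juno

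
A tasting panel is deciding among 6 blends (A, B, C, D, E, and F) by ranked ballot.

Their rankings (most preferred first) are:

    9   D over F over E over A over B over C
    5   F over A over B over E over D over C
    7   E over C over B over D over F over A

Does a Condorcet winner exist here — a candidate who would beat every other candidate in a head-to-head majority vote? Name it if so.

Head-to-head results (21 voters total):
A vs B: A wins 14–7.
A vs C: A wins 14–7.
A vs D: D wins 16–5.
A vs E: E wins 16–5.
A vs F: F wins 21–0.
B vs C: B wins 14–7.
B vs D: B wins 12–9.
B vs E: E wins 16–5.
B vs F: F wins 14–7.
C vs D: D wins 14–7.
C vs E: E wins 21–0.
C vs F: F wins 14–7.
D vs E: E wins 12–9.
D vs F: D wins 16–5.
E vs F: F wins 14–7.
No candidate beats all others: A beats B beats D beats A, a majority cycle.

There is no Condorcet winner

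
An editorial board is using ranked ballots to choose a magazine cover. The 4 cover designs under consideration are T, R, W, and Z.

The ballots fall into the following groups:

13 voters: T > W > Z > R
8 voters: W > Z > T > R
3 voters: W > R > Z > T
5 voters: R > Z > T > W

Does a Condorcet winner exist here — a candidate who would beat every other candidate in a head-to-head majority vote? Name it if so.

None — there is no Condorcet winner

Head-to-head results (29 voters total):
T vs R: T wins 21–8.
T vs W: T wins 18–11.
T vs Z: Z wins 16–13.
R vs W: W wins 24–5.
R vs Z: Z wins 21–8.
W vs Z: W wins 24–5.
No candidate beats all others: T beats W beats Z beats T, a majority cycle.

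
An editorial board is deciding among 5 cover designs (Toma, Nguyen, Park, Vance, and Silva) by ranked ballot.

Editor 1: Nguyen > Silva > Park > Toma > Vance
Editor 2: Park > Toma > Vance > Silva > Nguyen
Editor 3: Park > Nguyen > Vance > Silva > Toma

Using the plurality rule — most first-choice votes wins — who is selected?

Park

First-place vote totals:
  Toma: 0
  Nguyen: 1
  Park: 2
  Vance: 0
  Silva: 0
Park has the most first-place votes.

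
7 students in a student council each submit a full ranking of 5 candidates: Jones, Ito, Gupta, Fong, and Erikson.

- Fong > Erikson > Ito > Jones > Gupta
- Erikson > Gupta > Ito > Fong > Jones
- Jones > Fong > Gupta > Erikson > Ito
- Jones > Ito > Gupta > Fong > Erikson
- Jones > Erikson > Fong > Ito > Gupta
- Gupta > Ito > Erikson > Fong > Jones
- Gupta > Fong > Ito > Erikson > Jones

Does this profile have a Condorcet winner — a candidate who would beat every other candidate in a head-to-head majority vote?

No

Head-to-head results (7 voters total):
Jones vs Ito: Ito wins 4–3.
Jones vs Gupta: Jones wins 4–3.
Jones vs Fong: Fong wins 4–3.
Jones vs Erikson: Erikson wins 4–3.
Ito vs Gupta: Gupta wins 4–3.
Ito vs Fong: Fong wins 4–3.
Ito vs Erikson: Erikson wins 4–3.
Gupta vs Fong: Gupta wins 4–3.
Gupta vs Erikson: Gupta wins 4–3.
Fong vs Erikson: Fong wins 4–3.
No candidate beats all others: Jones beats Gupta beats Ito beats Jones, a majority cycle.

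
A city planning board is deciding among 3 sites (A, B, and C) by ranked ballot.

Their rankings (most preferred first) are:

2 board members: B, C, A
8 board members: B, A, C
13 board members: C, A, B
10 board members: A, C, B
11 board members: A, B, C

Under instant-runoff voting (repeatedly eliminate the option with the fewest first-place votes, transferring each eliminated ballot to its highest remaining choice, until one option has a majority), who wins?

Round 1: A 21, C 13, B 10. B has the fewest and is eliminated.
Round 2: A 29, C 15. A has a majority.

A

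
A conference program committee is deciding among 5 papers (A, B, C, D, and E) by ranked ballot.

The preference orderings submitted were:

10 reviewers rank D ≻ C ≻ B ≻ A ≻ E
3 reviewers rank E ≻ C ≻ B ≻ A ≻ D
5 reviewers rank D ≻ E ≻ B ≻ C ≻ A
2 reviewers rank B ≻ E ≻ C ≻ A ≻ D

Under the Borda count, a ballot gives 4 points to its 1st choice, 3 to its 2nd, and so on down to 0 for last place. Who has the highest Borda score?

D

Borda scores:
  A: 10·1 + 3·1 + 5·0 + 2·1 = 15
  B: 10·2 + 3·2 + 5·2 + 2·4 = 44
  C: 10·3 + 3·3 + 5·1 + 2·2 = 48
  D: 10·4 + 3·0 + 5·4 + 2·0 = 60
  E: 10·0 + 3·4 + 5·3 + 2·3 = 33
D has the highest total.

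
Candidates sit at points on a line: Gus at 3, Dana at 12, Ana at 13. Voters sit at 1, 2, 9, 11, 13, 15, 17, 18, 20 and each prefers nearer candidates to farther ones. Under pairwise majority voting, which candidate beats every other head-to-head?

With single-peaked preferences on a line, the Condorcet winner is the candidate closest to the median voter.
The median voter (position 13) is closest to Ana at 13.
Check: Ana vs Dana — voters closer to Ana: 5 of 9.

Ana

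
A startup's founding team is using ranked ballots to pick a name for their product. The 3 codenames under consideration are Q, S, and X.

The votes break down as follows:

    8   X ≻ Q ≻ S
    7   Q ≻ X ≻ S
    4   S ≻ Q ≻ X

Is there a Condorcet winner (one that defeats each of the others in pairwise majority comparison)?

Yes

Head-to-head results (19 voters total):
Q vs S: Q wins 15–4.
Q vs X: Q wins 11–8.
S vs X: X wins 15–4.
Q beats each rival — S (15–4), X (11–8) — so Q is the Condorcet winner.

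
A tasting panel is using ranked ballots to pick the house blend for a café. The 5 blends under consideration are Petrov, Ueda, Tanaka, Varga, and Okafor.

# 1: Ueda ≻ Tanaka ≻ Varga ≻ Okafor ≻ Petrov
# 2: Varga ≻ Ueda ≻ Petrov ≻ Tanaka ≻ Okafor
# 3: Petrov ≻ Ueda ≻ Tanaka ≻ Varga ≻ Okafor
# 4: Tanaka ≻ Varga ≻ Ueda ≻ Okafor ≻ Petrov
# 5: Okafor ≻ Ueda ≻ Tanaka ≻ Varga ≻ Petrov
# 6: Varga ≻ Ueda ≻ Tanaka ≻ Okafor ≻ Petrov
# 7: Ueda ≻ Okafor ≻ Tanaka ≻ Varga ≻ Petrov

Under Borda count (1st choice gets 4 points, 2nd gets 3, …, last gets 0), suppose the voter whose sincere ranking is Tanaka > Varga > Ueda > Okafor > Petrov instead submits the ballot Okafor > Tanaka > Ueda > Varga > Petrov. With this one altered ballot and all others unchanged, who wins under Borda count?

Borda totals with the altered ballot: Petrov 6, Ueda 22, Tanaka 15, Varga 14, Okafor 13.
The winner is unchanged: still Ueda.

Ueda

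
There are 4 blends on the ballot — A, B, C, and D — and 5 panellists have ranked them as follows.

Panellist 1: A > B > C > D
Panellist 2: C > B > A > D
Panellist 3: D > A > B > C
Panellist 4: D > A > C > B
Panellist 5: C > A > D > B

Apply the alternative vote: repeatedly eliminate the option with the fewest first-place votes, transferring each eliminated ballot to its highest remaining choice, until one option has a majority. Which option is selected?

C

Round 1: C 2, D 2, A 1, B 0. B has the fewest and is eliminated.
Round 2: C 2, D 2, A 1. A has the fewest and is eliminated.
Round 3: C 3, D 2. C has a majority.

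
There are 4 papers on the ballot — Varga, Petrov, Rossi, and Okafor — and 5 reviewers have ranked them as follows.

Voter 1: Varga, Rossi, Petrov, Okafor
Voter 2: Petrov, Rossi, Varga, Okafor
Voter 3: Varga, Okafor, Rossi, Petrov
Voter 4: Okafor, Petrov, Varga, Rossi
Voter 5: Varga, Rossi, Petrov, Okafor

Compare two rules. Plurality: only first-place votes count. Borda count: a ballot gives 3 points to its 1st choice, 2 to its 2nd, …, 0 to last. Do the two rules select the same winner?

Yes

Plurality first-place counts: Varga 3, Petrov 1, Rossi 0, Okafor 1 → Varga.
Borda totals: Varga 11, Petrov 7, Rossi 7, Okafor 5 → Varga.
The two rules agree on Varga.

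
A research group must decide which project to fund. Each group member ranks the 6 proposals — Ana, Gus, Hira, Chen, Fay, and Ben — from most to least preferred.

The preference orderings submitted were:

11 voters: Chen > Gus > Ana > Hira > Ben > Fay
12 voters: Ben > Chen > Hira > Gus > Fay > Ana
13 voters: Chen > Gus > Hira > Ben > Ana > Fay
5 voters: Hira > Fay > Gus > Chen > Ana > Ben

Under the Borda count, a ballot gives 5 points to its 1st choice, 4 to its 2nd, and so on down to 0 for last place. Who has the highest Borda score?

Chen

Borda scores:
  Ana: 11·3 + 12·0 + 13·1 + 5·1 = 51
  Gus: 11·4 + 12·2 + 13·4 + 5·3 = 135
  Hira: 11·2 + 12·3 + 13·3 + 5·5 = 122
  Chen: 11·5 + 12·4 + 13·5 + 5·2 = 178
  Fay: 11·0 + 12·1 + 13·0 + 5·4 = 32
  Ben: 11·1 + 12·5 + 13·2 + 5·0 = 97
Chen has the highest total.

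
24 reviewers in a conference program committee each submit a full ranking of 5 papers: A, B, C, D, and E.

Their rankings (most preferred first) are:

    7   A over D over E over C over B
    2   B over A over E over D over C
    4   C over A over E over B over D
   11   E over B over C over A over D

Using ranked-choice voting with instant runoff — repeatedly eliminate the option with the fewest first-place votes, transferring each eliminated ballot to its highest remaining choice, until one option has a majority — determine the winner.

A

Round 1: E 11, A 7, C 4, B 2, D 0. D has the fewest and is eliminated.
Round 2: E 11, A 7, C 4, B 2. B has the fewest and is eliminated.
Round 3: E 11, A 9, C 4. C has the fewest and is eliminated.
Round 4: A 13, E 11. A has a majority.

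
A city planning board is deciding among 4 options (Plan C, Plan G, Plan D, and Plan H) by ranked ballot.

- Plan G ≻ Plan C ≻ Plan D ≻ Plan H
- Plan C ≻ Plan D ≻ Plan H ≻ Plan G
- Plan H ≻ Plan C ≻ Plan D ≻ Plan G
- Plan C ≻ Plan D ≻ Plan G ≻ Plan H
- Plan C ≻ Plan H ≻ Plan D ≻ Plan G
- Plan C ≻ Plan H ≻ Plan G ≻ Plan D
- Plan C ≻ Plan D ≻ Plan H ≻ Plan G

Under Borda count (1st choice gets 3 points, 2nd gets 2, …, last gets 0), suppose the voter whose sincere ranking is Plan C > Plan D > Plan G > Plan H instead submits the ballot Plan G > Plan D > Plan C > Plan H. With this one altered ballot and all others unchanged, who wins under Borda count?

Plan C

Borda totals with the altered ballot: Plan C 17, Plan G 7, Plan D 9, Plan H 9.
The winner is unchanged: still Plan C.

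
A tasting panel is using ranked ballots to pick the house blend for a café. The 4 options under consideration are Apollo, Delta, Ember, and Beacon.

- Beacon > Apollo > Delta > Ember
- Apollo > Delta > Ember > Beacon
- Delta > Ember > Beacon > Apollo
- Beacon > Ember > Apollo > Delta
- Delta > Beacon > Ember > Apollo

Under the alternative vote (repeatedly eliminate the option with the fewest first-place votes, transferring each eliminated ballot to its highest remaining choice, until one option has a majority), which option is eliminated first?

Ember

Round 1: Delta 2, Beacon 2, Apollo 1, Ember 0. Ember has the fewest and is eliminated.
Round 2: Delta 2, Beacon 2, Apollo 1. Apollo has the fewest and is eliminated.
Round 3: Delta 3, Beacon 2. Delta has a majority.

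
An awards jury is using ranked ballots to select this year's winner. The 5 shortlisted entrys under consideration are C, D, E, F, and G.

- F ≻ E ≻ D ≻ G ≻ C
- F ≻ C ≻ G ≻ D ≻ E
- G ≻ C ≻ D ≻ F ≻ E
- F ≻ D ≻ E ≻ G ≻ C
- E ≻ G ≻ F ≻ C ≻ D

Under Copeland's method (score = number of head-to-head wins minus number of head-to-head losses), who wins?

Pairwise results:
  C vs D: C wins 3–2.
  C vs E: E wins 3–2.
  C vs F: F wins 4–1.
  C vs G: G wins 4–1.
  D vs E: D wins 3–2.
  D vs F: F wins 4–1.
  D vs G: G wins 3–2.
  E vs F: F wins 4–1.
  E vs G: E wins 3–2.
  F vs G: F wins 3–2.
Copeland scores (wins − losses):
  C: 1 − 3 = -2
  D: 1 − 3 = -2
  E: 2 − 2 = 0
  F: 4 − 0 = 4
  G: 2 − 2 = 0
F has the best Copeland score.

F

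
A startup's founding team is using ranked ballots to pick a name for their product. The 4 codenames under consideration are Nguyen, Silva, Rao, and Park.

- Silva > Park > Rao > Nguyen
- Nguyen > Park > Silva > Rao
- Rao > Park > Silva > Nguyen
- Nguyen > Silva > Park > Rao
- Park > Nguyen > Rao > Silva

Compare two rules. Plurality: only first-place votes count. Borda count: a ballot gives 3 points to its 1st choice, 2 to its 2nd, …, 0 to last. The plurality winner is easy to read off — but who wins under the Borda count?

Plurality first-place counts: Nguyen 2, Silva 1, Rao 1, Park 1 → Nguyen.
Borda totals: Nguyen 8, Silva 7, Rao 5, Park 10 → Park.

Park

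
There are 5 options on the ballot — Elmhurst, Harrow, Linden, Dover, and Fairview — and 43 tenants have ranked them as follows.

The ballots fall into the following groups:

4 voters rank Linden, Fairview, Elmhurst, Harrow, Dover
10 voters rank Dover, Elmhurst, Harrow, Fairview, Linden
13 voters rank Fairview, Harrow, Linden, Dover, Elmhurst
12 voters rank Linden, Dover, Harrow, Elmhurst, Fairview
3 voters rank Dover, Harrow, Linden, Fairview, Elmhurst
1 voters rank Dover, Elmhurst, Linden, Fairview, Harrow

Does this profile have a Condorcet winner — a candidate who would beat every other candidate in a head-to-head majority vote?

No

Head-to-head results (43 voters total):
Elmhurst vs Harrow: Harrow wins 28–15.
Elmhurst vs Linden: Linden wins 32–11.
Elmhurst vs Dover: Dover wins 39–4.
Elmhurst vs Fairview: Elmhurst wins 23–20.
Harrow vs Linden: Harrow wins 26–17.
Harrow vs Dover: Dover wins 26–17.
Harrow vs Fairview: Harrow wins 25–18.
Linden vs Dover: Linden wins 29–14.
Linden vs Fairview: Fairview wins 23–20.
Dover vs Fairview: Dover wins 26–17.
No candidate beats all others: Elmhurst beats Fairview beats Linden beats Elmhurst, a majority cycle.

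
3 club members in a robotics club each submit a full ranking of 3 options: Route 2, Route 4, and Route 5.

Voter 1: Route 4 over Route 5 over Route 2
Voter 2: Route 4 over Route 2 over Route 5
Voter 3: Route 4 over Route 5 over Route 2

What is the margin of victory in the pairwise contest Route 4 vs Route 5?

Ballots ranking Route 4 above Route 5: 3.
Ballots ranking Route 5 above Route 4: 0.
Route 4 wins 3–0, a margin of 3.

3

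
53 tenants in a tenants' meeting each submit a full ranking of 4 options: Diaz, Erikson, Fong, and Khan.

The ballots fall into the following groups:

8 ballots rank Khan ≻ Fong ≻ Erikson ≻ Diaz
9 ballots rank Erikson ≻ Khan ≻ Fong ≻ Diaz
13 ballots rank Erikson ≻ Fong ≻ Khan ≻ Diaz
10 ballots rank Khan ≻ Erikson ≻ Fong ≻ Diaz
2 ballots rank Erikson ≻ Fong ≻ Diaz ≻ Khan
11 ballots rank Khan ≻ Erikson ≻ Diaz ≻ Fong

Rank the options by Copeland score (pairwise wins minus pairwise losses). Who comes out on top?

Pairwise results:
  Diaz vs Erikson: Erikson wins 53–0.
  Diaz vs Fong: Fong wins 42–11.
  Diaz vs Khan: Khan wins 51–2.
  Erikson vs Fong: Erikson wins 45–8.
  Erikson vs Khan: Khan wins 29–24.
  Fong vs Khan: Khan wins 38–15.
Copeland scores (wins − losses):
  Diaz: 0 − 3 = -3
  Erikson: 2 − 1 = 1
  Fong: 1 − 2 = -1
  Khan: 3 − 0 = 3
Khan has the best Copeland score.

Khan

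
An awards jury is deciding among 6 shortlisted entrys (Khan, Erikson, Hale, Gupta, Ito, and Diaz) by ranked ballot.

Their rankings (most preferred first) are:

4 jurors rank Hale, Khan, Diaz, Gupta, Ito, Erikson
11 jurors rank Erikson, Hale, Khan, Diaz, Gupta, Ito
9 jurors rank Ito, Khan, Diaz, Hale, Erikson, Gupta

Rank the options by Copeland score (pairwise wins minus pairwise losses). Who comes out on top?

Pairwise results:
  Khan vs Erikson: Khan wins 13–11.
  Khan vs Hale: Hale wins 15–9.
  Khan vs Gupta: Khan wins 24–0.
  Khan vs Ito: Khan wins 15–9.
  Khan vs Diaz: Khan wins 24–0.
  Erikson vs Hale: Hale wins 13–11.
  Erikson vs Gupta: Erikson wins 20–4.
  Erikson vs Ito: Ito wins 13–11.
  Erikson vs Diaz: Diaz wins 13–11.
  Hale vs Gupta: Hale wins 24–0.
  Hale vs Ito: Hale wins 15–9.
  Hale vs Diaz: Hale wins 15–9.
  Gupta vs Ito: Gupta wins 15–9.
  Gupta vs Diaz: Diaz wins 24–0.
  Ito vs Diaz: Diaz wins 15–9.
Copeland scores (wins − losses):
  Khan: 4 − 1 = 3
  Erikson: 1 − 4 = -3
  Hale: 5 − 0 = 5
  Gupta: 1 − 4 = -3
  Ito: 1 − 4 = -3
  Diaz: 3 − 2 = 1
Hale has the best Copeland score.

Hale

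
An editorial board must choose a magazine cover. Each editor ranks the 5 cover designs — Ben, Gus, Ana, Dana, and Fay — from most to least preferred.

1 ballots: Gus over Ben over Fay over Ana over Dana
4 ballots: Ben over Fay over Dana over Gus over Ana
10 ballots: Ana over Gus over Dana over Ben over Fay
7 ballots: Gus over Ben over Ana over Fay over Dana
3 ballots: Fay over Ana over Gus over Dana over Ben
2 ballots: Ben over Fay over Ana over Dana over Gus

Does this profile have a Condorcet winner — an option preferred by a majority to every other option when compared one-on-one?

No

Head-to-head results (27 voters total):
Ben vs Gus: Gus wins 21–6.
Ben vs Ana: Ben wins 14–13.
Ben vs Dana: Ben wins 14–13.
Ben vs Fay: Ben wins 24–3.
Gus vs Ana: Ana wins 15–12.
Gus vs Dana: Gus wins 21–6.
Gus vs Fay: Gus wins 18–9.
Ana vs Dana: Ana wins 23–4.
Ana vs Fay: Ana wins 17–10.
Dana vs Fay: Fay wins 17–10.
No candidate beats all others: Ben beats Ana beats Gus beats Ben, a majority cycle.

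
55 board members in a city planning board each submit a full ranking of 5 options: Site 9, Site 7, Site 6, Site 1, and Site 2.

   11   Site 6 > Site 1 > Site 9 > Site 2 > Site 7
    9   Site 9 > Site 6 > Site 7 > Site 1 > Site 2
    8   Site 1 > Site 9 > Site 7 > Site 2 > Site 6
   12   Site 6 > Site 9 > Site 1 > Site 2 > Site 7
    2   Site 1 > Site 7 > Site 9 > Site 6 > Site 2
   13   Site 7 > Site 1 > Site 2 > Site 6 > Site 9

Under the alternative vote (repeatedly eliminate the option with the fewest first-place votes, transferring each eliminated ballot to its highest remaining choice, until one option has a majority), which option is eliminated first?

Site 2

Round 1: Site 6 23, Site 7 13, Site 1 10, Site 9 9, Site 2 0. Site 2 has the fewest and is eliminated.
Round 2: Site 6 23, Site 7 13, Site 1 10, Site 9 9. Site 9 has the fewest and is eliminated.
Round 3: Site 6 32, Site 7 13, Site 1 10. Site 6 has a majority.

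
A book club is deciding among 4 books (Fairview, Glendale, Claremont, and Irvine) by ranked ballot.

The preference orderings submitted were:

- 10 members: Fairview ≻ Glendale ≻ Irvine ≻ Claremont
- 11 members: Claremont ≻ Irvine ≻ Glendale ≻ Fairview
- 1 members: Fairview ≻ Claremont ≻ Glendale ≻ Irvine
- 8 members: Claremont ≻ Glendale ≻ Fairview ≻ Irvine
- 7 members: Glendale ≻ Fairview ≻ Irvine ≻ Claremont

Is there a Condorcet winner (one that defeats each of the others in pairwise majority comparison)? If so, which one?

Head-to-head results (37 voters total):
Fairview vs Glendale: Glendale wins 26–11.
Fairview vs Claremont: Claremont wins 19–18.
Fairview vs Irvine: Fairview wins 26–11.
Glendale vs Claremont: Claremont wins 20–17.
Glendale vs Irvine: Glendale wins 26–11.
Claremont vs Irvine: Claremont wins 20–17.
Claremont beats each rival — Fairview (19–18), Glendale (20–17), Irvine (20–17) — so Claremont is the Condorcet winner.

Claremont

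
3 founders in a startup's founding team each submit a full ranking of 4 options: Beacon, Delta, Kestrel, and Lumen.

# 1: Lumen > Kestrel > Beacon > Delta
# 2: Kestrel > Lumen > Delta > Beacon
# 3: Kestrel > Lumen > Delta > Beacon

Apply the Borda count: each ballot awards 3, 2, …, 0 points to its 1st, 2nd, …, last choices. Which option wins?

Borda scores:
  Beacon: 1 + 0 + 0 = 1
  Delta: 0 + 1 + 1 = 2
  Kestrel: 2 + 3 + 3 = 8
  Lumen: 3 + 2 + 2 = 7
Kestrel has the highest total.

Kestrel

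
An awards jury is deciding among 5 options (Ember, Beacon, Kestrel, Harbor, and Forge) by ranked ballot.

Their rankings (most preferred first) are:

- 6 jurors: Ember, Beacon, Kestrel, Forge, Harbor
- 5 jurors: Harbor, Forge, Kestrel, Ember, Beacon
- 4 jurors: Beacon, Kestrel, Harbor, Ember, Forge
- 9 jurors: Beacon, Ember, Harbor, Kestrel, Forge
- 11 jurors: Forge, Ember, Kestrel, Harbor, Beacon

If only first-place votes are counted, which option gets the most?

Beacon

First-place vote totals:
  Ember: 6
  Beacon: 13
  Kestrel: 0
  Harbor: 5
  Forge: 11
Beacon has the most first-place votes.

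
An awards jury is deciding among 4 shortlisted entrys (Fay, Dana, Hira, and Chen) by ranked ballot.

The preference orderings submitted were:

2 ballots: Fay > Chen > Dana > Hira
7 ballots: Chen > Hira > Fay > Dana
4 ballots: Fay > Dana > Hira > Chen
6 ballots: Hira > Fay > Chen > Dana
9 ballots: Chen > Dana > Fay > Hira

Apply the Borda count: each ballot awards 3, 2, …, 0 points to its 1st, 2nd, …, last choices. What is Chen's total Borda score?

Borda scores:
  Fay: 2·3 + 7·1 + 4·3 + 6·2 + 9·1 = 46
  Dana: 2·1 + 7·0 + 4·2 + 6·0 + 9·2 = 28
  Hira: 2·0 + 7·2 + 4·1 + 6·3 + 9·0 = 36
  Chen: 2·2 + 7·3 + 4·0 + 6·1 + 9·3 = 58

58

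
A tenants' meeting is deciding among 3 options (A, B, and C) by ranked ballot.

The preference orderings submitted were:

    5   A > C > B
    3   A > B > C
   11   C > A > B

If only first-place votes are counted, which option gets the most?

C

First-place vote totals:
  A: 8
  B: 0
  C: 11
C has the most first-place votes.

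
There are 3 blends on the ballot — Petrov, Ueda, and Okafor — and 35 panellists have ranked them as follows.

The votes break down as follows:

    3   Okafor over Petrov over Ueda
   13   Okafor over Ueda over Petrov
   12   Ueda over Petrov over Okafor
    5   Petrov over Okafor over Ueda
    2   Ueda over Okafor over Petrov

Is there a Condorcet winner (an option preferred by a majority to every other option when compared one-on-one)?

Head-to-head results (35 voters total):
Petrov vs Ueda: Ueda wins 27–8.
Petrov vs Okafor: Okafor wins 18–17.
Ueda vs Okafor: Okafor wins 21–14.
Okafor beats each rival — Petrov (18–17), Ueda (21–14) — so Okafor is the Condorcet winner.

Yes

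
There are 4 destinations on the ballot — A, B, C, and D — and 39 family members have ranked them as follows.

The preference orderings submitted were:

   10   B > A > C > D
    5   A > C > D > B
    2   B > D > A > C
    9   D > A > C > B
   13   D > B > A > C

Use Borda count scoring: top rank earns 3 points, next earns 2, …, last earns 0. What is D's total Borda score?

Borda scores:
  A: 10·2 + 5·3 + 2·1 + 9·2 + 13·1 = 68
  B: 10·3 + 5·0 + 2·3 + 9·0 + 13·2 = 62
  C: 10·1 + 5·2 + 2·0 + 9·1 + 13·0 = 29
  D: 10·0 + 5·1 + 2·2 + 9·3 + 13·3 = 75

75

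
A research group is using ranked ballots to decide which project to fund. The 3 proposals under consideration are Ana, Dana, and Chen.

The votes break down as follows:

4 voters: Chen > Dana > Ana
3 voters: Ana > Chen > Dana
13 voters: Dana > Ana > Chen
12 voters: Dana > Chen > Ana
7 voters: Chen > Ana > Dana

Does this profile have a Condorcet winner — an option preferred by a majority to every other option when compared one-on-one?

Head-to-head results (39 voters total):
Ana vs Dana: Dana wins 29–10.
Ana vs Chen: Chen wins 23–16.
Dana vs Chen: Dana wins 25–14.
Dana beats each rival — Ana (29–10), Chen (25–14) — so Dana is the Condorcet winner.

Yes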